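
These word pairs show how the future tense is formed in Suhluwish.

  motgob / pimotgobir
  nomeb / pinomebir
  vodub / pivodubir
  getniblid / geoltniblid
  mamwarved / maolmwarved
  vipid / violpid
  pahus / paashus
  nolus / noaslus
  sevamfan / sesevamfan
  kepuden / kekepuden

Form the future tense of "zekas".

zeaskas

nomeb and mamwarved both have last vowel 'e' yet inflect differently (pinomebir, maolmwarved), so the last vowel is not what conditions the rule; the final letter is.
"zekas" ends in -s. The stems ending in -s (pahus → paashus, nolus → noaslus) insert -as- after the first vowel.
So zekas → zeaskas.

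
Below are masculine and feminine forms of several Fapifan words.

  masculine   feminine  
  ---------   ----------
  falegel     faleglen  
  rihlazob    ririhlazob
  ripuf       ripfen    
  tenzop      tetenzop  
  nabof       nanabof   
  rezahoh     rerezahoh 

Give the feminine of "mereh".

merhen

nabof and ripuf both end in -f yet inflect differently (nanabof, ripfen), so the final letter is not what conditions the rule; the last vowel is.
"mereh" has last vowel 'e'. The one such stem in the data (falegel → faleglen) deletes the last vowel and adds -en (as does ripuf), so the same rule applies.
The other pattern: stems whose last vowel is 'o' repeat the first consonant+vowel as a prefix.
So mereh → merhen.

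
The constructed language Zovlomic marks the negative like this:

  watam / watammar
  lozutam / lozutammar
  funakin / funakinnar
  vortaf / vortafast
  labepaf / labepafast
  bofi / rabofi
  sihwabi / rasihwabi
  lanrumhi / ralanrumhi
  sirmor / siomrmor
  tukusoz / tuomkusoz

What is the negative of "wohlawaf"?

wohlawafast

"wohlawaf" ends in -f. The stems ending in -f (vortaf → vortafast, labepaf → labepafast) add -ast.
So wohlawaf → wohlawafast.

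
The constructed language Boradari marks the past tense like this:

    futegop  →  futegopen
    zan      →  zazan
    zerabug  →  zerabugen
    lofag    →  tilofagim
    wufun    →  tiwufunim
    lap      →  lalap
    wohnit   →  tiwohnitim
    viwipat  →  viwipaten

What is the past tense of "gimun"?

tigimunim

"gimun" has 2 vowels. The stems with 2 vowels (wufun → tiwufunim, wohnit → tiwohnitim, lofag → tilofagim) add ti- … -im around the stem.
The other patterns: stems with 1 vowel repeat the first consonant+vowel as a prefix; stems with 3 vowels add -en.
So gimun → tigimunim.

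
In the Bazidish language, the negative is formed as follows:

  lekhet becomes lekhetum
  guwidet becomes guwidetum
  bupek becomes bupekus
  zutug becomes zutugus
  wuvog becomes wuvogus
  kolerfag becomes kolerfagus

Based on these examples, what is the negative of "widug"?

widugus

"widug" ends in -g. The stems ending in -g (zutug → zutugus, wuvog → wuvogus, kolerfag → kolerfagus) add -us.
The other pattern: stems ending in -t add -um.
So widug → widugus.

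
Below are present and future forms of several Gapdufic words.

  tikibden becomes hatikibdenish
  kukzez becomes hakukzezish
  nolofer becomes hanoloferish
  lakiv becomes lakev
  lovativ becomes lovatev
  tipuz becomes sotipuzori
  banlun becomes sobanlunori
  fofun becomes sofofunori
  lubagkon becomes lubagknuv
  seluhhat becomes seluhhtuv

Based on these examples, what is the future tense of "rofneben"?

harofnebenish

"rofneben" has last vowel 'e'. The stems whose last vowel is 'e' (tikibden → hatikibdenish, kukzez → hakukzezish, nolofer → hanoloferish) add ha- … -ish around the stem.
The other patterns: stems whose last vowel is 'i' change the last vowel to 'e'; stems whose last vowel is 'u' add so- … -ori around the stem; stems whose last vowel is 'a' or 'o' delete the last vowel and add -uv.
So rofneben → harofnebenish.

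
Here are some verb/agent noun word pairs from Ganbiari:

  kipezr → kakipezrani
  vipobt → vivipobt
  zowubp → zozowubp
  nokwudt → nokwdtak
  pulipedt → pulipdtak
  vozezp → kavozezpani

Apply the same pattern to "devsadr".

devsdrak

"devsadr" has second-to-last letter 'd'. The stems whose second-to-last letter is 'd' (pulipedt → pulipdtak, nokwudt → nokwdtak) delete the last vowel and add -ak.
So devsadr → devsdrak.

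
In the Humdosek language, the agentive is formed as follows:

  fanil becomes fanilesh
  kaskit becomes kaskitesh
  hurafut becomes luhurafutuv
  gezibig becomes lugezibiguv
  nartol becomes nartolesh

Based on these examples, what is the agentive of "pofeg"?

kaskit and hurafut both end in -t yet inflect differently (kaskitesh, luhurafutuv), so the final letter is not what conditions the rule; the number of vowels is.
"pofeg" has 2 vowels. The stems with 2 vowels (kaskit → kaskitesh, nartol → nartolesh, fanil → fanilesh) add -esh.
So pofeg → pofegesh.

pofegesh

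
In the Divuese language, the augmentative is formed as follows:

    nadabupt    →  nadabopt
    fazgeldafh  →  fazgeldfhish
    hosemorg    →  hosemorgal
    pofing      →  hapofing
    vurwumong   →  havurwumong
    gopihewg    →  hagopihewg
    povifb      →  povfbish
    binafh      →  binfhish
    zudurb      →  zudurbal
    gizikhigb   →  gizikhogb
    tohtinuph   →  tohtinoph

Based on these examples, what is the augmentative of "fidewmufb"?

zudurb and povifb both end in -b yet inflect differently (zudurbal, povfbish), so the final letter is not what conditions the rule; the second-to-last letter is.
"fidewmufb" has second-to-last letter 'f'. The stems whose second-to-last letter is 'f' (binafh → binfhish, fazgeldafh → fazgeldfhish, povifb → povfbish) delete the last vowel and add -ish.
The other patterns: stems whose second-to-last letter is 'r' add -al; stems whose second-to-last letter is 'g' or 'p' change the last vowel to 'o'; stems whose second-to-last letter is 'n' or 'w' add the prefix ha-.
So fidewmufb → fidewmfbish.

fidewmfbish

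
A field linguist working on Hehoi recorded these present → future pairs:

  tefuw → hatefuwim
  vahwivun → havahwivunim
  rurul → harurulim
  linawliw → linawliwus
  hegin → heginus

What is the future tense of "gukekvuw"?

hagukekvuwim

vahwivun and hegin both end in -n yet inflect differently (havahwivunim, heginus), so the final letter is not what conditions the rule; the last vowel is.
"gukekvuw" has last vowel 'u'. The stems whose last vowel is 'u' (tefuw → hatefuwim, vahwivun → havahwivunim, rurul → harurulim) add ha- … -im around the stem.
So gukekvuw → hagukekvuwim.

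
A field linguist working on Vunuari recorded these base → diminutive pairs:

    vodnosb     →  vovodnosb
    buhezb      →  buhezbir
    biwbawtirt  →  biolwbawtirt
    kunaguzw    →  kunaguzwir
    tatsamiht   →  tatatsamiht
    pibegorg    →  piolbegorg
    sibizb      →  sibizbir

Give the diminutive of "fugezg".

sibizb and vodnosb both end in -b yet inflect differently (sibizbir, vovodnosb), so the final letter is not what conditions the rule; the second-to-last letter is.
"fugezg" has second-to-last letter 'z'. The stems whose second-to-last letter is 'z' (sibizb → sibizbir, buhezb → buhezbir, kunaguzw → kunaguzwir) add -ir.
The other patterns: stems whose second-to-last letter is 'r' insert -ol- after the first vowel; stems whose second-to-last letter is 'h' or 's' repeat the first consonant+vowel as a prefix.
So fugezg → fugezgir.

fugezgir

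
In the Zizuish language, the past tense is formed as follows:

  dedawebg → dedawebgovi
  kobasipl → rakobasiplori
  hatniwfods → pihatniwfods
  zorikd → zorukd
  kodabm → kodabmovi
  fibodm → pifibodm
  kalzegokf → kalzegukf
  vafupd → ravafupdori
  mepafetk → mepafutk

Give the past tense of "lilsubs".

fibodm and kodabm both end in -m yet inflect differently (pifibodm, kodabmovi), so the final letter is not what conditions the rule; the second-to-last letter is.
"lilsubs" has second-to-last letter 'b'. The stems whose second-to-last letter is 'b' (kodabm → kodabmovi, dedawebg → dedawebgovi) add -ovi.
The other patterns: stems whose second-to-last letter is 'd' add the prefix pi-; stems whose second-to-last letter is 'p' add ra- … -ori around the stem; stems whose second-to-last letter is 'k' or 't' change the last vowel to 'u'.
So lilsubs → lilsubsovi.

lilsubsovi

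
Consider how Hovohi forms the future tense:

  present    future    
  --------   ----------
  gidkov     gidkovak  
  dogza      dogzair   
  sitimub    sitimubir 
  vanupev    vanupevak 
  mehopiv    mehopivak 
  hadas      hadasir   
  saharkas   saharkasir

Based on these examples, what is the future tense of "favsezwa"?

mehopiv and saharkas both have 3 vowels yet inflect differently (mehopivak, saharkasir), so the number of vowels is not what conditions the rule; the final letter is.
"favsezwa" ends in -a. The one such stem in the data (dogza → dogzair) adds -ir, so the same rule applies.
So favsezwa → favsezwair.

favsezwair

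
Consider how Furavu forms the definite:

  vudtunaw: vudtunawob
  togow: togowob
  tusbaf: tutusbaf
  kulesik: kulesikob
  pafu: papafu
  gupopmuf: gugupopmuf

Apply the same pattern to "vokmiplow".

tusbaf and vudtunaw both have last vowel 'a' yet inflect differently (tutusbaf, vudtunawob), so the last vowel is not what conditions the rule; the final letter is.
"vokmiplow" ends in -w. The stems ending in -w (vudtunaw → vudtunawob, togow → togowob) add -ob.
So vokmiplow → vokmiplowob.

vokmiplowob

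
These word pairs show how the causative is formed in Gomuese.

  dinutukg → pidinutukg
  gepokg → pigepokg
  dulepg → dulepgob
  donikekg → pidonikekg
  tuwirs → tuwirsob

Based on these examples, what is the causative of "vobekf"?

pivobekf

gepokg and dulepg both end in -g yet inflect differently (pigepokg, dulepgob), so the final letter is not what conditions the rule; the second-to-last letter is.
"vobekf" has second-to-last letter 'k'. The stems whose second-to-last letter is 'k' (gepokg → pigepokg, dinutukg → pidinutukg, donikekg → pidonikekg) add the prefix pi-.
So vobekf → pivobekf.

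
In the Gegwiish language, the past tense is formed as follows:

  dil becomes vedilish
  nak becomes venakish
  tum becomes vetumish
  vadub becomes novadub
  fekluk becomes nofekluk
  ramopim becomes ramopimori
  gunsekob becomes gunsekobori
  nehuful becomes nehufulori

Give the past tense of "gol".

vegolish

"gol" has 1 vowel. The stems with 1 vowel (dil → vedilish, nak → venakish, tum → vetumish) add ve- … -ish around the stem.
So gol → vegolish.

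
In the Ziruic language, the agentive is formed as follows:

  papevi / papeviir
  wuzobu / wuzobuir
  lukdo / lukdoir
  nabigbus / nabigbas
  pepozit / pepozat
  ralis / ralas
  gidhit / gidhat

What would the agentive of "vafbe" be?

vafbeir

wuzobu and nabigbus both have last vowel 'u' yet inflect differently (wuzobuir, nabigbas), so the last vowel is not what conditions the rule; whether the stem ends in a vowel or a consonant is.
"vafbe" ends in a vowel. The stems ending in a vowel (papevi → papeviir, wuzobu → wuzobuir, lukdo → lukdoir) add -ir.
So vafbe → vafbeir.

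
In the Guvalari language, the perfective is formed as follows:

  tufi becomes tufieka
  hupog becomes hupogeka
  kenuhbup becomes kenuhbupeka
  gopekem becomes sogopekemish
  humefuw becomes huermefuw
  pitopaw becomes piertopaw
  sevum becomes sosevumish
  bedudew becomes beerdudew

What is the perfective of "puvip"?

puvipeka

gopekem and bedudew both have last vowel 'e' yet inflect differently (sogopekemish, beerdudew), so the last vowel is not what conditions the rule; the final letter is.
"puvip" ends in -p. The one such stem in the data (kenuhbup → kenuhbupeka) adds -eka, so the same rule applies.
So puvip → puvipeka.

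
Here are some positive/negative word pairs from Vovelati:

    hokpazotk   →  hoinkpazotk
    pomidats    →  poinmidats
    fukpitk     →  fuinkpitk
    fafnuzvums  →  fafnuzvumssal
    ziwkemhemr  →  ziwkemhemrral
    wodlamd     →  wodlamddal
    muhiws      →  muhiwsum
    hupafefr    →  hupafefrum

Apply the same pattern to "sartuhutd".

"sartuhutd" has second-to-last letter 't'. The stems whose second-to-last letter is 't' (pomidats → poinmidats, fukpitk → fuinkpitk, hokpazotk → hoinkpazotk) insert -in- after the first vowel.
So sartuhutd → sainrtuhutd.

sainrtuhutd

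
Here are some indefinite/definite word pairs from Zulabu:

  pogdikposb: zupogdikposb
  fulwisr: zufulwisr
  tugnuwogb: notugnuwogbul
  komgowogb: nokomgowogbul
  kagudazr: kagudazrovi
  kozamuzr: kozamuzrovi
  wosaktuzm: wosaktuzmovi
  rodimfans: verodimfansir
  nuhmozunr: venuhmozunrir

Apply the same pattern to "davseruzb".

pogdikposb and tugnuwogb both end in -b yet inflect differently (zupogdikposb, notugnuwogbul), so the final letter is not what conditions the rule; the second-to-last letter is.
"davseruzb" has second-to-last letter 'z'. The stems whose second-to-last letter is 'z' (kagudazr → kagudazrovi, kozamuzr → kozamuzrovi, wosaktuzm → wosaktuzmovi) add -ovi.
The other patterns: stems whose second-to-last letter is 's' add the prefix zu-; stems whose second-to-last letter is 'g' add no- … -ul around the stem; stems whose second-to-last letter is 'n' add ve- … -ir around the stem.
So davseruzb → davseruzbovi.

davseruzbovi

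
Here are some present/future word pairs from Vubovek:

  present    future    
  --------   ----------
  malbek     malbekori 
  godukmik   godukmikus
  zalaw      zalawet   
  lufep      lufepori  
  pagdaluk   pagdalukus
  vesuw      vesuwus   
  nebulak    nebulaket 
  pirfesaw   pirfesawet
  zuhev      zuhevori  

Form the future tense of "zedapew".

zedapewori

malbek and nebulak both end in -k yet inflect differently (malbekori, nebulaket), so the final letter is not what conditions the rule; the last vowel is.
"zedapew" has last vowel 'e'. The stems whose last vowel is 'e' (lufep → lufepori, zuhev → zuhevori, malbek → malbekori) add -ori.
The other patterns: stems whose last vowel is 'a' add -et; stems whose last vowel is 'i' or 'u' add -us.
So zedapew → zedapewori.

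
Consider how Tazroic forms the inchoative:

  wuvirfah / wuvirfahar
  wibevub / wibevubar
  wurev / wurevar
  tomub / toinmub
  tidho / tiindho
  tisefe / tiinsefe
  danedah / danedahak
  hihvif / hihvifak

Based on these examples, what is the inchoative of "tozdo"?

wibevub and tomub both end in -b yet inflect differently (wibevubar, toinmub), so the final letter is not what conditions the rule; the first letter is.
"tozdo" begins with t-. The stems beginning with t- (tomub → toinmub, tidho → tiindho, tisefe → tiinsefe) insert -in- after the first vowel.
So tozdo → toinzdo.

toinzdo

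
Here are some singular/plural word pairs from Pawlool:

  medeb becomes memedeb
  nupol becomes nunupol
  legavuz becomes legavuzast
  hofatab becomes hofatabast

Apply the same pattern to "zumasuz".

"zumasuz" has last vowel 'u'. The one such stem in the data (legavuz → legavuzast) adds -ast, so the same rule applies.
So zumasuz → zumasuzast.

zumasuzast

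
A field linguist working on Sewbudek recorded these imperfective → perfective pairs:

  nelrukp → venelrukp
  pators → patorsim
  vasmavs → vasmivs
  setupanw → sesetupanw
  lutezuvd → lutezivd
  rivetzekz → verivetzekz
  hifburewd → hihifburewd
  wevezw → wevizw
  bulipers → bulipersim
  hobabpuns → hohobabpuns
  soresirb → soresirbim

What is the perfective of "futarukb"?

hobabpuns and pators both end in -s yet inflect differently (hohobabpuns, patorsim), so the final letter is not what conditions the rule; the second-to-last letter is.
"futarukb" has second-to-last letter 'k'. The stems whose second-to-last letter is 'k' (nelrukp → venelrukp, rivetzekz → verivetzekz) add the prefix ve-.
The other patterns: stems whose second-to-last letter is 'n' or 'w' repeat the first consonant+vowel as a prefix; stems whose second-to-last letter is 'r' add -im; stems whose second-to-last letter is 'v' or 'z' change the last vowel to 'i'.
So futarukb → vefutarukb.

vefutarukb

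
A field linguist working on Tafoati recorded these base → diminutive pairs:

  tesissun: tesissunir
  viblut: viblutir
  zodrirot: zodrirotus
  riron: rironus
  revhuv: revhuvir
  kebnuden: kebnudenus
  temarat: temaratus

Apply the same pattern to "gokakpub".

tesissun and kebnuden both end in -n yet inflect differently (tesissunir, kebnudenus), so the final letter is not what conditions the rule; the last vowel is.
"gokakpub" has last vowel 'u'. The stems whose last vowel is 'u' (tesissun → tesissunir, viblut → viblutir, revhuv → revhuvir) add -ir.
The other pattern: stems whose last vowel is 'a', 'e' or 'o' add -us.
So gokakpub → gokakpubir.

gokakpubir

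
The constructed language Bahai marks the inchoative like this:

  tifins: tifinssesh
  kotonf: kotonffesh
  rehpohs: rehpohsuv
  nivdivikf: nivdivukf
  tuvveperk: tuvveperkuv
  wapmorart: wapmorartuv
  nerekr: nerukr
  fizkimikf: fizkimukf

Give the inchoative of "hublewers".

hublewersuv

"hublewers" has second-to-last letter 'r'. The stems whose second-to-last letter is 'r' (tuvveperk → tuvveperkuv, wapmorart → wapmorartuv) add -uv.
The other patterns: stems whose second-to-last letter is 'n' double the final consonant and add -esh; stems whose second-to-last letter is 'k' change the last vowel to 'u'.
So hublewers → hublewersuv.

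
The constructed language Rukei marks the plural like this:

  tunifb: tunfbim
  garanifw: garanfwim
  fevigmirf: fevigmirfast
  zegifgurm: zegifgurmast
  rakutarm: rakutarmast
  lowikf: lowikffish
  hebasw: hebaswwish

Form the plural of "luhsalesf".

fevigmirf and lowikf both end in -f yet inflect differently (fevigmirfast, lowikffish), so the final letter is not what conditions the rule; the second-to-last letter is.
"luhsalesf" has second-to-last letter 's'. The one such stem in the data (hebasw → hebaswwish) doubles the final consonant and adds -ish (as does lowikf), so the same rule applies.
The other patterns: stems whose second-to-last letter is 'f' delete the last vowel and add -im; stems whose second-to-last letter is 'r' add -ast.
So luhsalesf → luhsalesffish.

luhsalesffish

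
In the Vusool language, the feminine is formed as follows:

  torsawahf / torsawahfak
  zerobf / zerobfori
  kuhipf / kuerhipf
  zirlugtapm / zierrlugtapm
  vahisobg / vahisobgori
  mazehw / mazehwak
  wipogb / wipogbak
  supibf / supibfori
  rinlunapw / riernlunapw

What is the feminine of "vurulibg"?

vurulibgori

kuhipf and zerobf both end in -f yet inflect differently (kuerhipf, zerobfori), so the final letter is not what conditions the rule; the second-to-last letter is.
"vurulibg" has second-to-last letter 'b'. The stems whose second-to-last letter is 'b' (zerobf → zerobfori, supibf → supibfori, vahisobg → vahisobgori) add -ori.
The other patterns: stems whose second-to-last letter is 'p' insert -er- after the first vowel; stems whose second-to-last letter is 'g' or 'h' add -ak.
So vurulibg → vurulibgori.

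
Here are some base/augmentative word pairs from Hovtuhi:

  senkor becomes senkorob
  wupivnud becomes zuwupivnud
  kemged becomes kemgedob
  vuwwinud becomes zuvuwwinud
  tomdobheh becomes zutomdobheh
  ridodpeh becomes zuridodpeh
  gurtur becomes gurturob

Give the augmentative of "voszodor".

zuvoszodor

vuwwinud and kemged both end in -d yet inflect differently (zuvuwwinud, kemgedob), so the final letter is not what conditions the rule; the number of vowels is.
"voszodor" has 3 vowels. The stems with 3 vowels (tomdobheh → zutomdobheh, vuwwinud → zuvuwwinud, wupivnud → zuwupivnud) add the prefix zu-.
So voszodor → zuvoszodor.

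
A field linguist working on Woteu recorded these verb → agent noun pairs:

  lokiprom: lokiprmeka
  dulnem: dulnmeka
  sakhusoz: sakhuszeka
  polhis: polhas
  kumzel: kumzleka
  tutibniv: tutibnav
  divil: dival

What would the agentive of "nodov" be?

nodveka

"nodov" has last vowel 'o'. The stems whose last vowel is 'o' (lokiprom → lokiprmeka, sakhusoz → sakhuszeka) delete the last vowel and add -eka.
So nodov → nodveka.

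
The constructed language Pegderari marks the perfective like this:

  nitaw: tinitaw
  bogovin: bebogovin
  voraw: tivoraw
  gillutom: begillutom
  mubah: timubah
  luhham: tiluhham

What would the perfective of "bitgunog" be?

luhham and gillutom both end in -m yet inflect differently (tiluhham, begillutom), so the final letter is not what conditions the rule; the last vowel is.
"bitgunog" has last vowel 'o'. The one such stem in the data (gillutom → begillutom) adds the prefix be-, so the same rule applies.
So bitgunog → bebitgunog.

bebitgunog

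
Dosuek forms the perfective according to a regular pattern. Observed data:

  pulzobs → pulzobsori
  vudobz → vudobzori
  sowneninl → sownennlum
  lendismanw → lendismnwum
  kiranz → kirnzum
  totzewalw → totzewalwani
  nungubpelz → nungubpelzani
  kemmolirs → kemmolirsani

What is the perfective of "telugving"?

telugvngum

vudobz and kiranz both end in -z yet inflect differently (vudobzori, kirnzum), so the final letter is not what conditions the rule; the second-to-last letter is.
"telugving" has second-to-last letter 'n'. The stems whose second-to-last letter is 'n' (sowneninl → sownennlum, lendismanw → lendismnwum, kiranz → kirnzum) delete the last vowel and add -um.
The other patterns: stems whose second-to-last letter is 'b' add -ori; stems whose second-to-last letter is 'l' or 'r' add -ani.
So telugving → telugvngum.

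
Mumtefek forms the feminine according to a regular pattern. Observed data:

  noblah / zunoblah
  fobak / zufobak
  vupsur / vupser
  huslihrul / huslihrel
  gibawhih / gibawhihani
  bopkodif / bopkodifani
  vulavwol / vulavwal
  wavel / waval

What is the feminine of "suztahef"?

"suztahef" has last vowel 'e'. The one such stem in the data (wavel → waval) changes the last vowel to 'a' (as does vulavwol), so the same rule applies.
So suztahef → suztahaf.

suztahaf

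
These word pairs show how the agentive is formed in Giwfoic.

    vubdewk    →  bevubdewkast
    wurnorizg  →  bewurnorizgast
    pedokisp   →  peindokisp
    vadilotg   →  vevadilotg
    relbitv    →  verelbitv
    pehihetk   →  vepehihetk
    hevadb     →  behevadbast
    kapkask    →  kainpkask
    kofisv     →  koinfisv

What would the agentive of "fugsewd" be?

"fugsewd" has second-to-last letter 'w'. The one such stem in the data (vubdewk → bevubdewkast) adds be- … -ast around the stem, so the same rule applies.
The other patterns: stems whose second-to-last letter is 's' insert -in- after the first vowel; stems whose second-to-last letter is 't' add the prefix ve-.
So fugsewd → befugsewdast.

befugsewdast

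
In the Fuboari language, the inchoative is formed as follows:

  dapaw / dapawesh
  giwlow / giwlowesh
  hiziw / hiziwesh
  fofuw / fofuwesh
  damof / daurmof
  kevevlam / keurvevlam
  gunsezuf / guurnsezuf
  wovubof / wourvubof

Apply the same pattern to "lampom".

"lampom" ends in -m. The one such stem in the data (kevevlam → keurvevlam) inserts -ur- after the first vowel (as do damof, gunsezuf), so the same rule applies.
So lampom → laurmpom.

laurmpom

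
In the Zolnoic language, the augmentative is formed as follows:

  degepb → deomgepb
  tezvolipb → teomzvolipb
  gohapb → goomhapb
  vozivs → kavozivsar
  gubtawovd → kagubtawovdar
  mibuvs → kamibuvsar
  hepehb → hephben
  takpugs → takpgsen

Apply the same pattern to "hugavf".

degepb and hepehb both end in -b yet inflect differently (deomgepb, hephben), so the final letter is not what conditions the rule; the second-to-last letter is.
"hugavf" has second-to-last letter 'v'. The stems whose second-to-last letter is 'v' (vozivs → kavozivsar, gubtawovd → kagubtawovdar, mibuvs → kamibuvsar) add ka- … -ar around the stem.
The other patterns: stems whose second-to-last letter is 'p' insert -om- after the first vowel; stems whose second-to-last letter is 'g' or 'h' delete the last vowel and add -en.
So hugavf → kahugavfar.

kahugavfar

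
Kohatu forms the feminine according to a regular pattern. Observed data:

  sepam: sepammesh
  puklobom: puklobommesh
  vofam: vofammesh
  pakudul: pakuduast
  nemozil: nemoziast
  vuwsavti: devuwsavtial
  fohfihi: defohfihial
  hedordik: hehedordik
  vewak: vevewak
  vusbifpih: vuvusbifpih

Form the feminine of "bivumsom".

nemozil and vuwsavti both have last vowel 'i' yet inflect differently (nemoziast, devuwsavtial), so the last vowel is not what conditions the rule; the final letter is.
"bivumsom" ends in -m. The stems ending in -m (sepam → sepammesh, puklobom → puklobommesh, vofam → vofammesh) double the final consonant and add -esh.
The other patterns: stems ending in -l drop the final letter and add -ast; stems ending in -i add de- … -al around the stem; stems ending in -h or -k repeat the first consonant+vowel as a prefix.
So bivumsom → bivumsommesh.

bivumsommesh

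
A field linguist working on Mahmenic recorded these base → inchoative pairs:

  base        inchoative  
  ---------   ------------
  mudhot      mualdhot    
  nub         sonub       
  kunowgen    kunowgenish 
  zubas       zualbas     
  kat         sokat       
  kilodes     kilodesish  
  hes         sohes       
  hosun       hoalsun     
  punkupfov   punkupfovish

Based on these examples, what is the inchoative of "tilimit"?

"tilimit" has 3 vowels. The stems with 3 vowels (punkupfov → punkupfovish, kunowgen → kunowgenish, kilodes → kilodesish) add -ish.
The other patterns: stems with 1 vowel add the prefix so-; stems with 2 vowels insert -al- after the first vowel.
So tilimit → tilimitish.

tilimitish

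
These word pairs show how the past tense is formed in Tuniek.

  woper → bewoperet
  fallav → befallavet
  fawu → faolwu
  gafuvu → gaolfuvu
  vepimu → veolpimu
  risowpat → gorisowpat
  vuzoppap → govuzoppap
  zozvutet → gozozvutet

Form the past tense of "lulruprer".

belulrupreret

fallav and risowpat both have last vowel 'a' yet inflect differently (befallavet, gorisowpat), so the last vowel is not what conditions the rule; the final letter is.
"lulruprer" ends in -r. The one such stem in the data (woper → bewoperet) adds be- … -et around the stem, so the same rule applies.
So lulruprer → belulrupreret.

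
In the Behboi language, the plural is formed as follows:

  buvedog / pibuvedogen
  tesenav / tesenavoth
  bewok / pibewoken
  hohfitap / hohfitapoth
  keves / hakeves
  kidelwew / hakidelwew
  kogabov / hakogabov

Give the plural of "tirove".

tiroveoth

kogabov and tesenav both end in -v yet inflect differently (hakogabov, tesenavoth), so the final letter is not what conditions the rule; the first letter is.
"tirove" begins with t-. The one such stem in the data (tesenav → tesenavoth) adds -oth, so the same rule applies.
So tirove → tiroveoth.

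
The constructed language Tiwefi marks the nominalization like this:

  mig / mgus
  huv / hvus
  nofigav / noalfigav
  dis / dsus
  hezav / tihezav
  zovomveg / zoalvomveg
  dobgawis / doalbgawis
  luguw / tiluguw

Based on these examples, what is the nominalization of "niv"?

"niv" has 1 vowel. The stems with 1 vowel (huv → hvus, mig → mgus, dis → dsus) delete the last vowel and add -us.
The other patterns: stems with 2 vowels add the prefix ti-; stems with 3 vowels insert -al- after the first vowel.
So niv → nvus.

nvus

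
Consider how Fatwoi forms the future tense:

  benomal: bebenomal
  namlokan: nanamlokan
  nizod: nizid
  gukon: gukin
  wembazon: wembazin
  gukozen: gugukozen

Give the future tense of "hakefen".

wembazon and namlokan both end in -n yet inflect differently (wembazin, nanamlokan), so the final letter is not what conditions the rule; the last vowel is.
"hakefen" has last vowel 'e'. The one such stem in the data (gukozen → gugukozen) repeats the first consonant+vowel as a prefix (as do namlokan, benomal), so the same rule applies.
So hakefen → hahakefen.

hahakefen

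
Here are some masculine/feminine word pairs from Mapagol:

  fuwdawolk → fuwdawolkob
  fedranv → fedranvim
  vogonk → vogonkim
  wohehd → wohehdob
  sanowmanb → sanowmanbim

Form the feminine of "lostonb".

lostonbim

"lostonb" has second-to-last letter 'n'. The stems whose second-to-last letter is 'n' (fedranv → fedranvim, vogonk → vogonkim, sanowmanb → sanowmanbim) add -im.
So lostonb → lostonbim.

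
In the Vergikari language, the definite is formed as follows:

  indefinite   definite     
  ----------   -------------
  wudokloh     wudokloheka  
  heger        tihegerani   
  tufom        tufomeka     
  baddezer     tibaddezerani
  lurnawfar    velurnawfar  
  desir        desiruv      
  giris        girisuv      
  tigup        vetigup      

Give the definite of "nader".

"nader" has last vowel 'e'. The stems whose last vowel is 'e' (heger → tihegerani, baddezer → tibaddezerani) add ti- … -ani around the stem.
So nader → tinaderani.

tinaderani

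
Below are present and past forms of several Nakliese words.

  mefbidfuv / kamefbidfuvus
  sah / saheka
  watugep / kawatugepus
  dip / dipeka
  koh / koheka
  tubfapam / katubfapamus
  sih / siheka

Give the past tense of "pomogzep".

"pomogzep" has 3 vowels. The stems with 3 vowels (watugep → kawatugepus, tubfapam → katubfapamus, mefbidfuv → kamefbidfuvus) add ka- … -us around the stem.
The other pattern: stems with 1 vowel add -eka.
So pomogzep → kapomogzepus.

kapomogzepus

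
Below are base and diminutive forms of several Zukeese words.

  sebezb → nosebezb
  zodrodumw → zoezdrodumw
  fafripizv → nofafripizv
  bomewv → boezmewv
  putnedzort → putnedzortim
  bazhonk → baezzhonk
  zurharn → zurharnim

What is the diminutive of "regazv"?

noregazv

"regazv" has second-to-last letter 'z'. The stems whose second-to-last letter is 'z' (sebezb → nosebezb, fafripizv → nofafripizv) add the prefix no-.
The other patterns: stems whose second-to-last letter is 'r' add -im; stems whose second-to-last letter is 'm', 'n' or 'w' insert -ez- after the first vowel.
So regazv → noregazv.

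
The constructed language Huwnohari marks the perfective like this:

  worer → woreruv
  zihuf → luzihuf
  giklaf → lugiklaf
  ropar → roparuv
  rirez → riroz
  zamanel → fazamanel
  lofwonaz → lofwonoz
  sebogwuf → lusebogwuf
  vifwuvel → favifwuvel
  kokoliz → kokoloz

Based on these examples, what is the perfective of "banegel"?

worer and zamanel both have last vowel 'e' yet inflect differently (woreruv, fazamanel), so the last vowel is not what conditions the rule; the final letter is.
"banegel" ends in -l. The stems ending in -l (zamanel → fazamanel, vifwuvel → favifwuvel) add the prefix fa-.
The other patterns: stems ending in -r add -uv; stems ending in -z change the last vowel to 'o'; stems ending in -f add the prefix lu-.
So banegel → fabanegel.

fabanegel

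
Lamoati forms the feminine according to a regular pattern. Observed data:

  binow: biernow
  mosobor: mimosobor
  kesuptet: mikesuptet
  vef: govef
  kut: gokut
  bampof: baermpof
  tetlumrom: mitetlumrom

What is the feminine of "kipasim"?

vef and bampof both end in -f yet inflect differently (govef, baermpof), so the final letter is not what conditions the rule; the number of vowels is.
"kipasim" has 3 vowels. The stems with 3 vowels (tetlumrom → mitetlumrom, kesuptet → mikesuptet, mosobor → mimosobor) add the prefix mi-.
So kipasim → mikipasim.

mikipasim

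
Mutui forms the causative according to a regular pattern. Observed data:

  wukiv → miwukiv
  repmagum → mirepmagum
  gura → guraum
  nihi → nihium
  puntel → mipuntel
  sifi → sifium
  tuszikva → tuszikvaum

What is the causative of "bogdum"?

sifi and wukiv both have last vowel 'i' yet inflect differently (sifium, miwukiv), so the last vowel is not what conditions the rule; whether the stem ends in a vowel or a consonant is.
"bogdum" ends in a consonant. The stems ending in a consonant (repmagum → mirepmagum, wukiv → miwukiv, puntel → mipuntel) add the prefix mi-.
The other pattern: stems ending in a vowel add -um.
So bogdum → mibogdum.

mibogdum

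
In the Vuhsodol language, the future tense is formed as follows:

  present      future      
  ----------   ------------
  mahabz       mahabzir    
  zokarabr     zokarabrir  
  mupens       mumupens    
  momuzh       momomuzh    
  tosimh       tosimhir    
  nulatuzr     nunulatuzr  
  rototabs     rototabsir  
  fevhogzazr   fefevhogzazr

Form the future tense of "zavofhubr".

zavofhubrir

"zavofhubr" has second-to-last letter 'b'. The stems whose second-to-last letter is 'b' (mahabz → mahabzir, rototabs → rototabsir, zokarabr → zokarabrir) add -ir.
The other pattern: stems whose second-to-last letter is 'n' or 'z' repeat the first consonant+vowel as a prefix.
So zavofhubr → zavofhubrir.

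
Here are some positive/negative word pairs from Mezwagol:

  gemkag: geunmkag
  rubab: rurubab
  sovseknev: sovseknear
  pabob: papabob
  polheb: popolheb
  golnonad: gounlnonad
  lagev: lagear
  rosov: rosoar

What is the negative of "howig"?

rosov and pabob both have last vowel 'o' yet inflect differently (rosoar, papabob), so the last vowel is not what conditions the rule; the final letter is.
"howig" ends in -g. The one such stem in the data (gemkag → geunmkag) inserts -un- after the first vowel (as does golnonad), so the same rule applies.
The other patterns: stems ending in -v drop the final letter and add -ar; stems ending in -b repeat the first consonant+vowel as a prefix.
So howig → hounwig.

hounwig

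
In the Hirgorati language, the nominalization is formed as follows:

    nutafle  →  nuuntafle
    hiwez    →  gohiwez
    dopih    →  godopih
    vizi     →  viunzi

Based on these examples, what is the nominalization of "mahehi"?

maunhehi

nutafle and hiwez both have last vowel 'e' yet inflect differently (nuuntafle, gohiwez), so the last vowel is not what conditions the rule; whether the stem ends in a vowel or a consonant is.
"mahehi" ends in a vowel. The stems ending in a vowel (vizi → viunzi, nutafle → nuuntafle) insert -un- after the first vowel.
So mahehi → maunhehi.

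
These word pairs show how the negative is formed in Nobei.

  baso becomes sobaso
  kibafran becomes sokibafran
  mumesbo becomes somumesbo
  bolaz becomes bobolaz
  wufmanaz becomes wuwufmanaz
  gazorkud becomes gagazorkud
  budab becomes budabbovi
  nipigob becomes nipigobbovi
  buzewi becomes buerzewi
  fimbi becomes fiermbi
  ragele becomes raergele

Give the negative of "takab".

takabbovi

kibafran and bolaz both have last vowel 'a' yet inflect differently (sokibafran, bobolaz), so the last vowel is not what conditions the rule; the final letter is.
"takab" ends in -b. The stems ending in -b (budab → budabbovi, nipigob → nipigobbovi) double the final consonant and add -ovi.
The other patterns: stems ending in -n or -o add the prefix so-; stems ending in -d or -z repeat the first consonant+vowel as a prefix; stems ending in -e or -i insert -er- after the first vowel.
So takab → takabbovi.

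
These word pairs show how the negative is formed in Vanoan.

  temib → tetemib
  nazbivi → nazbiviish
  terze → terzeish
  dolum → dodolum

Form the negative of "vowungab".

vovowungab

"vowungab" ends in a consonant. The stems ending in a consonant (dolum → dodolum, temib → tetemib) repeat the first consonant+vowel as a prefix.
So vowungab → vovowungab.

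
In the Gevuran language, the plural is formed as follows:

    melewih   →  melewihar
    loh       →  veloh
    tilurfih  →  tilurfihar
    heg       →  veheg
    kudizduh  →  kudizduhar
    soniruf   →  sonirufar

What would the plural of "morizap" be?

morizapar

tilurfih and loh both end in -h yet inflect differently (tilurfihar, veloh), so the final letter is not what conditions the rule; the number of vowels is.
"morizap" has 3 vowels. The stems with 3 vowels (tilurfih → tilurfihar, melewih → melewihar, soniruf → sonirufar) add -ar.
So morizap → morizapar.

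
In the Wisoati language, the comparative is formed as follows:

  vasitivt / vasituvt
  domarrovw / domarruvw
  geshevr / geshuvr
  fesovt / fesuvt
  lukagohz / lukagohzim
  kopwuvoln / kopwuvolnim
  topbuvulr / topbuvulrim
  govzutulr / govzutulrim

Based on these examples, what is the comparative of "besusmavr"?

besusmuvr

geshevr and topbuvulr both end in -r yet inflect differently (geshuvr, topbuvulrim), so the final letter is not what conditions the rule; the second-to-last letter is.
"besusmavr" has second-to-last letter 'v'. The stems whose second-to-last letter is 'v' (vasitivt → vasituvt, domarrovw → domarruvw, geshevr → geshuvr) change the last vowel to 'u'.
The other pattern: stems whose second-to-last letter is 'h' or 'l' add -im.
So besusmavr → besusmuvr.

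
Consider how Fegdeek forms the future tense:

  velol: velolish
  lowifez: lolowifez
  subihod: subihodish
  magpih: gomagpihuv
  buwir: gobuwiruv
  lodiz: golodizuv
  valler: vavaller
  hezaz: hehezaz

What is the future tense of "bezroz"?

buwir and valler both end in -r yet inflect differently (gobuwiruv, vavaller), so the final letter is not what conditions the rule; the last vowel is.
"bezroz" has last vowel 'o'. The stems whose last vowel is 'o' (velol → velolish, subihod → subihodish) add -ish.
The other patterns: stems whose last vowel is 'i' add go- … -uv around the stem; stems whose last vowel is 'a' or 'e' repeat the first consonant+vowel as a prefix.
So bezroz → bezrozish.

bezrozish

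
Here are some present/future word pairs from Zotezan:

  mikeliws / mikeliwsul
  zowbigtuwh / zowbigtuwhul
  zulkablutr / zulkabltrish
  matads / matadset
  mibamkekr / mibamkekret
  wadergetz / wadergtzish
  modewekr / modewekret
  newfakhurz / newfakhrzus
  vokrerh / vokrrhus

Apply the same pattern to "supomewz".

supomewzul

wadergetz and newfakhurz both end in -z yet inflect differently (wadergtzish, newfakhrzus), so the final letter is not what conditions the rule; the second-to-last letter is.
"supomewz" has second-to-last letter 'w'. The stems whose second-to-last letter is 'w' (mikeliws → mikeliwsul, zowbigtuwh → zowbigtuwhul) add -ul.
So supomewz → supomewzul.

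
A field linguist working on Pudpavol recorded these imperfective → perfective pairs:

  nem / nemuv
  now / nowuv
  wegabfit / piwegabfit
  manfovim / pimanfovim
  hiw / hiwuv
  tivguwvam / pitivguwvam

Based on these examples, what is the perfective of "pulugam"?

pipulugam

tivguwvam and nem both end in -m yet inflect differently (pitivguwvam, nemuv), so the final letter is not what conditions the rule; the number of vowels is.
"pulugam" has 3 vowels. The stems with 3 vowels (tivguwvam → pitivguwvam, manfovim → pimanfovim, wegabfit → piwegabfit) add the prefix pi-.
So pulugam → pipulugam.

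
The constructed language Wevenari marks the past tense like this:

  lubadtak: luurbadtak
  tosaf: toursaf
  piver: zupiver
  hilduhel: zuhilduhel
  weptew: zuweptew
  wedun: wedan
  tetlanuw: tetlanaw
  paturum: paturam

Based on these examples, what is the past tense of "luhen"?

weptew and tetlanuw both end in -w yet inflect differently (zuweptew, tetlanaw), so the final letter is not what conditions the rule; the last vowel is.
"luhen" has last vowel 'e'. The stems whose last vowel is 'e' (piver → zupiver, hilduhel → zuhilduhel, weptew → zuweptew) add the prefix zu-.
The other patterns: stems whose last vowel is 'a' insert -ur- after the first vowel; stems whose last vowel is 'u' change the last vowel to 'a'.
So luhen → zuluhen.

zuluhen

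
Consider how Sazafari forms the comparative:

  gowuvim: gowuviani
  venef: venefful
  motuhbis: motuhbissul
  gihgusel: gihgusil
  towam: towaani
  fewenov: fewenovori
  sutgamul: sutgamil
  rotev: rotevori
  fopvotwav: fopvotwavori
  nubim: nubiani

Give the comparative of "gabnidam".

towam and fopvotwav both have last vowel 'a' yet inflect differently (towaani, fopvotwavori), so the last vowel is not what conditions the rule; the final letter is.
"gabnidam" ends in -m. The stems ending in -m (towam → towaani, gowuvim → gowuviani, nubim → nubiani) drop the final letter and add -ani.
The other patterns: stems ending in -l change the last vowel to 'i'; stems ending in -v add -ori; stems ending in -f or -s double the final consonant and add -ul.
So gabnidam → gabnidaani.

gabnidaani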